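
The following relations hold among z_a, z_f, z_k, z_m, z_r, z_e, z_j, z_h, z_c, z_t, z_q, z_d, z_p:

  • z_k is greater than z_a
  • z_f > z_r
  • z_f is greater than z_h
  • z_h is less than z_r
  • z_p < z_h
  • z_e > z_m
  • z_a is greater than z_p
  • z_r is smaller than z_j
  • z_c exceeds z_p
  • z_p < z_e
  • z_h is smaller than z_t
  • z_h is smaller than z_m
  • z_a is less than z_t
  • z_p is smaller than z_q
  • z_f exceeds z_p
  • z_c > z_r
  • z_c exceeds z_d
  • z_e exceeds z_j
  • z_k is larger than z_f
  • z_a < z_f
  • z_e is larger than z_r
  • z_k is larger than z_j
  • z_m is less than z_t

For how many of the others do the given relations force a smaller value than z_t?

4

The elements the relations force below z_t are z_p, z_a, z_h, z_m — no chain reaches any other.
That is 4.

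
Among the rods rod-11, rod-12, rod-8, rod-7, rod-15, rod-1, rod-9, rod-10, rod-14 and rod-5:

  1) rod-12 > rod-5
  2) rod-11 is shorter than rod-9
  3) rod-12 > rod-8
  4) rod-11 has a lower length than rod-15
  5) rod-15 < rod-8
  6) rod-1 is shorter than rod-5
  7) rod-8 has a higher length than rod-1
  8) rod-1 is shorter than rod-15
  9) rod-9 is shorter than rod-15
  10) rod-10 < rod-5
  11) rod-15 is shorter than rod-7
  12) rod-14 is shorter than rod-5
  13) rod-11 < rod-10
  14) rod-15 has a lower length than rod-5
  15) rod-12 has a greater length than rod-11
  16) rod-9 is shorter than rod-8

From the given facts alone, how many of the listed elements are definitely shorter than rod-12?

8

From rod-12 the given relations immediately reach rod-11, rod-5, rod-8.
From those, rod-1, rod-9, rod-10, rod-14, rod-15 — 8 in total.
No other element is forced below rod-12 by the given relations, so the count is 8.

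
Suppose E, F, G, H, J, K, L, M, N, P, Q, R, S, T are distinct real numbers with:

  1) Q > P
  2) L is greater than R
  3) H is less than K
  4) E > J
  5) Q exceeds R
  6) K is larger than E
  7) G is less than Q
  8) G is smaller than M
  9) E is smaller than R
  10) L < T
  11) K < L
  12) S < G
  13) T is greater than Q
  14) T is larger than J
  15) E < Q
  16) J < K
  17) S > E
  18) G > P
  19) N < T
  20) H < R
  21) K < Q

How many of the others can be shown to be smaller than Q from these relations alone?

From Q the given relations immediately reach E, P, R, G, K.
From those, J, H, S — 8 in total.
Nothing else is reachable below Q; 8 in all.

8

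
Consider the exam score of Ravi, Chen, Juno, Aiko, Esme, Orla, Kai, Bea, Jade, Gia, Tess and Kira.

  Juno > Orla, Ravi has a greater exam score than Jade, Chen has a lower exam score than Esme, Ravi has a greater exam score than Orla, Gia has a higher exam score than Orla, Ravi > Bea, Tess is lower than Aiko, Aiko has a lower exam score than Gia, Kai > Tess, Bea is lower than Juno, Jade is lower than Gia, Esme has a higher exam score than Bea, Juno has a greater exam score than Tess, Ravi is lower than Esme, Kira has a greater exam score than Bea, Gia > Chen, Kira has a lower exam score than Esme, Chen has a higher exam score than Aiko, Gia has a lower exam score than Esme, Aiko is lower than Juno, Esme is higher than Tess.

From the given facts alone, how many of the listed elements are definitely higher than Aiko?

Directly above Aiko: Chen, Juno, Gia.
One step further: Esme (4 so far).
No other element is forced above Aiko by the given relations, so the count is 4.

4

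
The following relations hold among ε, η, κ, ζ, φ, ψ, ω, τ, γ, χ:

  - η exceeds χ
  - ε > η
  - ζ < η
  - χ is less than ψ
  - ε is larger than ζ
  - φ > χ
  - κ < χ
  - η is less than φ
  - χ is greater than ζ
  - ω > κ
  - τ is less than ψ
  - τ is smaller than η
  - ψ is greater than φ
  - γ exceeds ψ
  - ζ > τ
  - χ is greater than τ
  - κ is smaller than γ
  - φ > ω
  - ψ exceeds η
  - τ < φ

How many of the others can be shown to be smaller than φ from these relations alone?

Directly below φ: τ, ω, χ, η.
One step further: κ, ζ (6 so far).
Nothing else is reachable below φ; 6 in all.

6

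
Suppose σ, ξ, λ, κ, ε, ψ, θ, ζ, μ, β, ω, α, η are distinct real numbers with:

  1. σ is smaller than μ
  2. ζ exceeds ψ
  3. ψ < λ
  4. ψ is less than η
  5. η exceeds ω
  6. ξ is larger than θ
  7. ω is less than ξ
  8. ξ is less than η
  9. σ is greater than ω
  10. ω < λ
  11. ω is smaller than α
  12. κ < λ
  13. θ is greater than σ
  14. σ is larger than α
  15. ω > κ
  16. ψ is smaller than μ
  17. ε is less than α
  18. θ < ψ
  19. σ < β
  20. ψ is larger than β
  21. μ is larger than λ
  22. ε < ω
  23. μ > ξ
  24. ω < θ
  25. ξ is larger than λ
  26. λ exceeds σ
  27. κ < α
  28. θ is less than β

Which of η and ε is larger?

η

Chaining the given relations: ε < ω < α < σ < θ < β < ψ < λ < ξ < η.
So ε < η; η is the larger of the two.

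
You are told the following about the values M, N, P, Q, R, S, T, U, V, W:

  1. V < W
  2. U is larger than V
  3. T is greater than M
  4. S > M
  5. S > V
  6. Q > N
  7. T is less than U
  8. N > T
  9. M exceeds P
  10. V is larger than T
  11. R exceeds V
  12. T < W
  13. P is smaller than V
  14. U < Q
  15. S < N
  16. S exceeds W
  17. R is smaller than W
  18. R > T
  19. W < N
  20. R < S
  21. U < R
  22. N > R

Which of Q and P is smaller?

P

P < M < T < V < U < R < S < N < Q, by transitivity through M, T, V, U, R, S, N.
So P < Q; P is the smaller of the two.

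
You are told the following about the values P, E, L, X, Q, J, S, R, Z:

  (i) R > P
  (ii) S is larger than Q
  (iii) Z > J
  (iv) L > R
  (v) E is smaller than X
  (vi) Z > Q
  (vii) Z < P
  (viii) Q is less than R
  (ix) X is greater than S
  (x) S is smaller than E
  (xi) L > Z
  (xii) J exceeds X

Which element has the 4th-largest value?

Z

Piecing the relations together gives one ordering: Q < S < E < X < J < Z < P < R < L.
The 4th largest is Z.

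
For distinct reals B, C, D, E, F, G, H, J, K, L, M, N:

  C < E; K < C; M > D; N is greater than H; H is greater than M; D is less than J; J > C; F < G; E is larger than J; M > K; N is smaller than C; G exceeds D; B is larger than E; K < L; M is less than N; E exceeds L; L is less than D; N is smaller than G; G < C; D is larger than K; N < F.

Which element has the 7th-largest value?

Piecing the relations together gives one ordering: K < L < D < M < H < N < F < G < C < J < E < B.
Counting 7 from the largest end gives N.

N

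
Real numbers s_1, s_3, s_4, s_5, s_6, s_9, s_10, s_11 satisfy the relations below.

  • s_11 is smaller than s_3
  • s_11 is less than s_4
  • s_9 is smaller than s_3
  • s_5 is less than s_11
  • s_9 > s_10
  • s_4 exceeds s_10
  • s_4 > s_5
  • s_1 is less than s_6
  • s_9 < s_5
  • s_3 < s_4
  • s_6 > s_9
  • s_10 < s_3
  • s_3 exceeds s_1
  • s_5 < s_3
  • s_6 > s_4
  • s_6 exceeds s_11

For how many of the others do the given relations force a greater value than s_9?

Directly above s_9: s_5, s_3, s_6.
One step further: s_11, s_4 (5 so far).
Nothing else is reachable above s_9; 5 in all.

5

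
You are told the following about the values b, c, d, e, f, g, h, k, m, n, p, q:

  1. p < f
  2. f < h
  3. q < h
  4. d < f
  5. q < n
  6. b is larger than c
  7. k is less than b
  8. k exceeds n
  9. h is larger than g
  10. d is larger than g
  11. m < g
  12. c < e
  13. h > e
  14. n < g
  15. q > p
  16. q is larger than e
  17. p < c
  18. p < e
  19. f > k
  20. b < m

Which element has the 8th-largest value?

The consecutive relations fix a unique order: p < c < e < q < n < k < b < m < g < d < f < h.
Counting 8 from the largest end gives n.

n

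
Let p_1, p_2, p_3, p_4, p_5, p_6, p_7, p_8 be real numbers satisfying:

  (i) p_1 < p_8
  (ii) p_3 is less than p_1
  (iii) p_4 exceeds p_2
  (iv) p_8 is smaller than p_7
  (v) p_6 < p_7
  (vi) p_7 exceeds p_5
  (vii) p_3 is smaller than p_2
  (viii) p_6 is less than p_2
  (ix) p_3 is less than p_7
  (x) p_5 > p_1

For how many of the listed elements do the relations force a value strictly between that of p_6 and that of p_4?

The relations place p_6 below p_4. An element lies strictly between them when it is forced above p_6 and also forced below p_4.
Above p_6: {p_2, p_7}. Below p_4: {p_3, p_2}.
Intersection: {p_2} — 1.

1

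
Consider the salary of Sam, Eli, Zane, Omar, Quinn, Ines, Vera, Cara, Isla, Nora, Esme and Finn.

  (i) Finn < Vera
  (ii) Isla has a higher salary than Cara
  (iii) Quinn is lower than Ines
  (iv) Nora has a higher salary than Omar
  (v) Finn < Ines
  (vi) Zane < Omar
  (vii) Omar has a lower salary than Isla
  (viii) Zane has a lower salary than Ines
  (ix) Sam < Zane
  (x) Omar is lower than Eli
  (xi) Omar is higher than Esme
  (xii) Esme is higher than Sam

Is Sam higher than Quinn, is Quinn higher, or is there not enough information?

Following every chain through Sam: above Sam we get Esme, Zane, Omar, Ines, Isla, Eli, Nora.
Quinn is not reached, and no chain runs the other way from Quinn to Sam.
So the given relations leave the order of Sam and Quinn undetermined.

undetermined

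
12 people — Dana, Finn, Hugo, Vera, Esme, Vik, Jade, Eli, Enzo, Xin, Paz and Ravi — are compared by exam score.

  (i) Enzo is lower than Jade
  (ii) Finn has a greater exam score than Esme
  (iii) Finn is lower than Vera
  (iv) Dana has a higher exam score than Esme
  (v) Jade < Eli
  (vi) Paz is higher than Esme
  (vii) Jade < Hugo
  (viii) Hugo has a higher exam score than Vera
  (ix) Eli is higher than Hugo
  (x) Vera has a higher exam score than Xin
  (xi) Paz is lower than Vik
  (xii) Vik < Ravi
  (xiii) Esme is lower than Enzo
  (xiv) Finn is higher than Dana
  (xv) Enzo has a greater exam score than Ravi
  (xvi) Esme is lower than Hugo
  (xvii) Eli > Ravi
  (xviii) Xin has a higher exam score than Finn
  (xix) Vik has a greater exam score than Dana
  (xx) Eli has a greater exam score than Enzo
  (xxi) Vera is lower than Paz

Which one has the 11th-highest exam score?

Dana

Chaining the given pairs: Esme < Dana < Finn < Xin < Vera < Paz < Vik < Ravi < Enzo < Jade < Hugo < Eli.
Counting 11 from the largest end gives Dana.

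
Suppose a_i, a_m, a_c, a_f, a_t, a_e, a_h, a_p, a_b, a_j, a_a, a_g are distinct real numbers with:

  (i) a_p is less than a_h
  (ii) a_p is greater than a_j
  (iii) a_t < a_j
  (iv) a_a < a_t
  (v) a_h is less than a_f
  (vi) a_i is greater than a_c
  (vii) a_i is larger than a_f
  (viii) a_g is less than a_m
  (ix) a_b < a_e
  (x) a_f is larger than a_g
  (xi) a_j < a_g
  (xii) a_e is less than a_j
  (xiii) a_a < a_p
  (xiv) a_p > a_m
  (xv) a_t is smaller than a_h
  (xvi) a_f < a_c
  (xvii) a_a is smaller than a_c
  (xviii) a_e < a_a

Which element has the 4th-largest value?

a_h

Piecing the relations together gives one ordering: a_b < a_e < a_a < a_t < a_j < a_g < a_m < a_p < a_h < a_f < a_c < a_i.
Counting 4 from the largest end gives a_h.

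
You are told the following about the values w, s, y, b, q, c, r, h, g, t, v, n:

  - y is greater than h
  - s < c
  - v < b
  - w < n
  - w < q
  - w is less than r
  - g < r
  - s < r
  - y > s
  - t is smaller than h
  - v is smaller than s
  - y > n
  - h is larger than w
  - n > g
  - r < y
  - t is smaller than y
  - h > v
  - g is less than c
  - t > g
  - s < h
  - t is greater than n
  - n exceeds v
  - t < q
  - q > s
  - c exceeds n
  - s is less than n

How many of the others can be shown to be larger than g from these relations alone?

The elements the relations force above g are n, c, t, h, q, r, y — no chain reaches any other.
That is 7.

7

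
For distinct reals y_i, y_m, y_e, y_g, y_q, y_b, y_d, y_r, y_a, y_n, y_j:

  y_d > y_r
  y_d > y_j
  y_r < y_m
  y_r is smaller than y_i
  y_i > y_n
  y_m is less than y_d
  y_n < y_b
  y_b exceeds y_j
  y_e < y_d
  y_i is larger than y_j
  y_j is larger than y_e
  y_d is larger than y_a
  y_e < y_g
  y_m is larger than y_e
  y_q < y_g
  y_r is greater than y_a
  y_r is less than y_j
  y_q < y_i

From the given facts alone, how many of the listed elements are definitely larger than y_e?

Directly above y_e: y_m, y_j, y_g, y_d.
One step further: y_b, y_i (6 so far).
Nothing else is reachable above y_e; 6 in all.

6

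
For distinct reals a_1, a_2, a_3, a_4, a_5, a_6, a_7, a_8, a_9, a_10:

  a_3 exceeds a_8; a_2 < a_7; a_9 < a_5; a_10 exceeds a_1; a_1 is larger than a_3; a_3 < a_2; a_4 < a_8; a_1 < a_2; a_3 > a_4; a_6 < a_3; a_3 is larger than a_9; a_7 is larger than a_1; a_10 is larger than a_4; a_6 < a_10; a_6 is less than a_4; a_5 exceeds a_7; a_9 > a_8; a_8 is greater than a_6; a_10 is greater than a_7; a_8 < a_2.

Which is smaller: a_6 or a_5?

Link the given pairs in sequence: a_6 < a_4; a_4 < a_8; a_8 < a_9; a_9 < a_3; a_3 < a_1; a_1 < a_2; a_2 < a_7; a_7 < a_5.
Together: a_6 < a_4 < a_8 < a_9 < a_3 < a_1 < a_2 < a_7 < a_5.
So a_6 < a_5; a_6 is the smaller of the two.

a_6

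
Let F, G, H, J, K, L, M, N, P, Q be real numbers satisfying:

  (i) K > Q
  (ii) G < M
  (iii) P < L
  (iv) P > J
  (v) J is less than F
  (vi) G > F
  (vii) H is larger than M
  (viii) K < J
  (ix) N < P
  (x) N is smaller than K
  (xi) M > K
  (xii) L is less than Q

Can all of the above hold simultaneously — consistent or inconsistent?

We have J < P stated directly, yet also P < L < Q < K < J by chaining the others — so P < J. Contradiction.

inconsistent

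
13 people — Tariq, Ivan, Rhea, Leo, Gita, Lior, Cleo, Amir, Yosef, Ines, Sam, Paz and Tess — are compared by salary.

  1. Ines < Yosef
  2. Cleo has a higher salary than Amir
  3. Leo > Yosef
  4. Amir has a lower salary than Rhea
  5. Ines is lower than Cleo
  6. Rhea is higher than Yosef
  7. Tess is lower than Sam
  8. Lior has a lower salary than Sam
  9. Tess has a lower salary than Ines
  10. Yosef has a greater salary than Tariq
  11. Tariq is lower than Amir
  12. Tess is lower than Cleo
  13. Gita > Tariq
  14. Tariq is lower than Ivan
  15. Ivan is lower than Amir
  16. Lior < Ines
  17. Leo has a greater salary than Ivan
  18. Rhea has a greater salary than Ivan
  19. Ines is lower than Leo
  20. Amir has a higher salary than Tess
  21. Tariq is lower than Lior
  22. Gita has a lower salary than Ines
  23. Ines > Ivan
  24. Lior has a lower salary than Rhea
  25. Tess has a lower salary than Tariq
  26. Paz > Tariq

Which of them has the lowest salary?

Chaining upward from Tess: directly above it, Tariq, Ines, Amir, Cleo, Sam; then Ivan, Paz, Gita, Lior, Yosef, Rhea, Leo.
That covers every other element, and nothing is given below Tess, so Tess is the lowest salary.

Tess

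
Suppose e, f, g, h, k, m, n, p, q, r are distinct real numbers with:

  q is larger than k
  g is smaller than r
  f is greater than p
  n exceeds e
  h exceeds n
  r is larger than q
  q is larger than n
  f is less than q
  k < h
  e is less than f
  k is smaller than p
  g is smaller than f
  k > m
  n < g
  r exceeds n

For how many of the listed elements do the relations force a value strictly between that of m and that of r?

4

The relations place m below r. An element lies strictly between them when it is forced above m and also forced below r.
Above m: {k, p, h, f, q}. Below r: {e, n, g, k, p, f, q}.
Intersection: {k, p, f, q} — 4.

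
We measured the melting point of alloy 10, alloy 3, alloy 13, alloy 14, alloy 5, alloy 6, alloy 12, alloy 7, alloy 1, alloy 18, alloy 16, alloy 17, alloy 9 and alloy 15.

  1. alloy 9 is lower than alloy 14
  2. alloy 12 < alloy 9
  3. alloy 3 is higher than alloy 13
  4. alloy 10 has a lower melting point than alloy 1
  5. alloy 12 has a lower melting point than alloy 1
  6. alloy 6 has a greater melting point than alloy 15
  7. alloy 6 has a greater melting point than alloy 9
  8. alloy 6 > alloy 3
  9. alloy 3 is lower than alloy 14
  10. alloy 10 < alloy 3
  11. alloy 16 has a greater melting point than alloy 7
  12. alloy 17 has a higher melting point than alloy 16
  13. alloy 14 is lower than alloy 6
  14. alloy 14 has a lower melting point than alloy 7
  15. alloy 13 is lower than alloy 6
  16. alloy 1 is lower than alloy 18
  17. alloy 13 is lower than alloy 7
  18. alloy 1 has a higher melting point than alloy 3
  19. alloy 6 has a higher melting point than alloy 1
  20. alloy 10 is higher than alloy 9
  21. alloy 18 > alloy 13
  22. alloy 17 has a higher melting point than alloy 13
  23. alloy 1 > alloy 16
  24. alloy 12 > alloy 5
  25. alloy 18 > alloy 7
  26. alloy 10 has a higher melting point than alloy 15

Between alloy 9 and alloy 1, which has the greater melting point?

alloy 1

alloy 9 < alloy 10 and alloy 10 < alloy 3 give alloy 9 < alloy 3.
Then alloy 3 < alloy 14 extends the chain to alloy 14.
Then alloy 14 < alloy 7 extends the chain to alloy 7.
Then alloy 7 < alloy 16 extends the chain to alloy 16.
Then alloy 16 < alloy 1 extends the chain to alloy 1.
So alloy 9 < alloy 1; alloy 1 is the higher of the two.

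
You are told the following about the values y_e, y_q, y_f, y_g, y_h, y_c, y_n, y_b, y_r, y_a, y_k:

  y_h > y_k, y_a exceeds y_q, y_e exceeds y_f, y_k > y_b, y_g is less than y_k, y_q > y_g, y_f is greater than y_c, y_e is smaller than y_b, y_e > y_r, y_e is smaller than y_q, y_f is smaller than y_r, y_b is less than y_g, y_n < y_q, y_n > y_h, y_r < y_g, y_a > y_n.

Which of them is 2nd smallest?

y_f

Piecing the relations together gives one ordering: y_c < y_f < y_r < y_e < y_b < y_g < y_k < y_h < y_n < y_q < y_a.
Counting 2 from the smallest end gives y_f.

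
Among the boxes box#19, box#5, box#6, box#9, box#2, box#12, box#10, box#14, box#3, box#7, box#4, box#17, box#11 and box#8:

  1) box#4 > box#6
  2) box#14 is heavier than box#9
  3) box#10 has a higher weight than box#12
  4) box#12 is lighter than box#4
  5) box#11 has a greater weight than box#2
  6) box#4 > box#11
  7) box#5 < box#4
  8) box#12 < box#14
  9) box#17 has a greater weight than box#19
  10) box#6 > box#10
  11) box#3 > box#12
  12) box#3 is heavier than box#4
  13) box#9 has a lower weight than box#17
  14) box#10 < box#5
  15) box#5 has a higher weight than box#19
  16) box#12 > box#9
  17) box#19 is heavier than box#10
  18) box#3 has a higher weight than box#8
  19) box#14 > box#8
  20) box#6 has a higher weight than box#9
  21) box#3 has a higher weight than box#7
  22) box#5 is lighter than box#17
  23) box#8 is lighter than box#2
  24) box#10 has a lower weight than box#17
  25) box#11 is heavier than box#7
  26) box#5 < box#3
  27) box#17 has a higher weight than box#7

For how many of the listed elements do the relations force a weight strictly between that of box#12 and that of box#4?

4

Chaining upward from box#12 reaches: box#10, box#6, box#19, box#14, box#5, box#17, box#3.
Chaining downward from box#4 reaches: box#9, box#10, box#6, box#19, box#8, box#7, box#2, box#5, box#11.
Strictly between box#12 and box#4 are those in both lists: box#10, box#6, box#19, box#5 — 4 elements.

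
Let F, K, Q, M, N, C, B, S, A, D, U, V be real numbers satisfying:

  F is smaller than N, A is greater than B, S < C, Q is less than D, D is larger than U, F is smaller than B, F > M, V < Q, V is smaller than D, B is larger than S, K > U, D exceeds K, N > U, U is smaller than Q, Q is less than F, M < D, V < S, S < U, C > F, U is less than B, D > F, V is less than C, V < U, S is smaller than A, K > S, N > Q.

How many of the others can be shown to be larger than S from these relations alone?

9

The elements the relations force above S are U, Q, F, B, N, K, D, C, A — no chain reaches any other.
That is 9.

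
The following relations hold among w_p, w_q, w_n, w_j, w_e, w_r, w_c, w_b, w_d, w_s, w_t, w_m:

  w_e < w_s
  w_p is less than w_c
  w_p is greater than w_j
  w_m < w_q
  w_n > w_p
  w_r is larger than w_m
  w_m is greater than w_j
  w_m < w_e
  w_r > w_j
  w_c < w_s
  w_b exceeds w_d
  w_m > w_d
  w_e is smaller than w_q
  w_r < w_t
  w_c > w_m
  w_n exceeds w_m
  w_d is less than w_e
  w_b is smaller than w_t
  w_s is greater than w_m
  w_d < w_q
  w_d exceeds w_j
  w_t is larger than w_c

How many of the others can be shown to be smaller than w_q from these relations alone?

Directly below w_q: w_d, w_m, w_e.
One step further: w_j (4 so far).
Nothing else is reachable below w_q; 4 in all.

4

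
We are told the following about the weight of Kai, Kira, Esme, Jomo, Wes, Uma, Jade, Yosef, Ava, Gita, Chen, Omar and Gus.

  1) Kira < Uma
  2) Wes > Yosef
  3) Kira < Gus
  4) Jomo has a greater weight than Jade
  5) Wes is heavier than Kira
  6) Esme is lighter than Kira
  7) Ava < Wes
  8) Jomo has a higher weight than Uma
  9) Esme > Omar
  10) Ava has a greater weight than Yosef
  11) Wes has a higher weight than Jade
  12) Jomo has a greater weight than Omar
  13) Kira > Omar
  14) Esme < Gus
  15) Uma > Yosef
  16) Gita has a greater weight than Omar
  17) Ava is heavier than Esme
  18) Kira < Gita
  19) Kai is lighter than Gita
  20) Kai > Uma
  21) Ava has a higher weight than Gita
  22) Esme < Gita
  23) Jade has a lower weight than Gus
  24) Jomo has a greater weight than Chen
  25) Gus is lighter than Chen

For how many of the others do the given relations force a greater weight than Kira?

8

The elements the relations force above Kira are Gus, Uma, Chen, Jomo, Kai, Gita, Ava, Wes — no chain reaches any other.
That is 8.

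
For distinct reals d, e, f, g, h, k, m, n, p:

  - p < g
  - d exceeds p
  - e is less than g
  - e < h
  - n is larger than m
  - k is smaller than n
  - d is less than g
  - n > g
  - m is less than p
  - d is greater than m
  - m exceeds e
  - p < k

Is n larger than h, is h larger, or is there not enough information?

Following every chain through h: below h we get e.
n is not reached, and no chain runs the other way from n to h.
So the given relations leave the order of h and n undetermined.

undetermined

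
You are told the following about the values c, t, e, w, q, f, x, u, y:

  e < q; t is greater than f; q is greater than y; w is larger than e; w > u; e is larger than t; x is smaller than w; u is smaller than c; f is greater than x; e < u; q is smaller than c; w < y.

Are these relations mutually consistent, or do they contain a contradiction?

consistent

The single ordering x < f < t < e < u < w < y < q < c satisfies every listed relation, so no contradiction arises.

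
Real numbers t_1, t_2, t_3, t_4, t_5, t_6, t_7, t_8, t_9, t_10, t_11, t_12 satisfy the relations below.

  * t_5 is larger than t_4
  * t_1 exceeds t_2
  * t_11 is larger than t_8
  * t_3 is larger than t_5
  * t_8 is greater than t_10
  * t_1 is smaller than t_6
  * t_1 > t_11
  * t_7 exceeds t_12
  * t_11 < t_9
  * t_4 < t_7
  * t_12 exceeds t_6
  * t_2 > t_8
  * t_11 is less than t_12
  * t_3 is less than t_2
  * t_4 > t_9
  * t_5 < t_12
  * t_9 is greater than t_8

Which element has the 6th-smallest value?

Piecing the relations together gives one ordering: t_10 < t_8 < t_11 < t_9 < t_4 < t_5 < t_3 < t_2 < t_1 < t_6 < t_12 < t_7.
The 6th smallest is t_5.

t_5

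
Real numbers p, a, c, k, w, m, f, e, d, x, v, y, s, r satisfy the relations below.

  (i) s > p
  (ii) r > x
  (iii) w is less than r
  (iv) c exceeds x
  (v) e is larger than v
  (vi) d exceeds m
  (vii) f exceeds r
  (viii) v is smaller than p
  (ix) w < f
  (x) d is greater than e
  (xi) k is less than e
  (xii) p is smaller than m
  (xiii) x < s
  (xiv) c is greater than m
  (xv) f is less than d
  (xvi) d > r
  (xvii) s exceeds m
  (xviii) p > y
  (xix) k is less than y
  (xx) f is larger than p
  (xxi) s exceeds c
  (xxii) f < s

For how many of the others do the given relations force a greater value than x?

Directly above x: r, c, s.
One step further: f, d (5 so far).
Nothing else is reachable above x; 5 in all.

5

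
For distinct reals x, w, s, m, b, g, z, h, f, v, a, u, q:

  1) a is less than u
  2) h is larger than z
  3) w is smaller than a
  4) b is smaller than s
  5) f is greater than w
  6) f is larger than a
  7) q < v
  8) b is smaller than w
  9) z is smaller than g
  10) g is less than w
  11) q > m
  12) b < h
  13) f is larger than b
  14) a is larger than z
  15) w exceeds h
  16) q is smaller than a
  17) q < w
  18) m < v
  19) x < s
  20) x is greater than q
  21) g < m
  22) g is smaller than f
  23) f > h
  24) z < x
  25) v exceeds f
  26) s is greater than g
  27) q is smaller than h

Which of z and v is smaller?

Chaining the given relations: z < g < m < q < h < w < a < f < v.
So z < v; z is the smaller of the two.

z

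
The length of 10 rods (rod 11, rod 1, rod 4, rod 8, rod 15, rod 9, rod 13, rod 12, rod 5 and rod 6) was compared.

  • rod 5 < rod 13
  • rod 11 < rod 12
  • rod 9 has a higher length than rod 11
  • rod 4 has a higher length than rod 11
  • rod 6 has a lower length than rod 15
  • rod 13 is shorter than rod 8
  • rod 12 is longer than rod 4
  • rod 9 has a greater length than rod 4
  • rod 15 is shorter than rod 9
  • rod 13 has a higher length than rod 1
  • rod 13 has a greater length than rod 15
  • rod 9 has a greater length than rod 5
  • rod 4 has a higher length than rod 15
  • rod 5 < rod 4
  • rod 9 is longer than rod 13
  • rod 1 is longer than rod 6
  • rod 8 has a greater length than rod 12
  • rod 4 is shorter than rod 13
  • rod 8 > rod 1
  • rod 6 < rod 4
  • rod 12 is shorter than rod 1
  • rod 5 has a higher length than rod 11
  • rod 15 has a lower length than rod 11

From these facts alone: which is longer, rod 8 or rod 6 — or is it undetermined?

Chaining the given relations: rod 6 < rod 15 < rod 11 < rod 5 < rod 4 < rod 12 < rod 1 < rod 13 < rod 8.
So rod 8 is longer.

rod 8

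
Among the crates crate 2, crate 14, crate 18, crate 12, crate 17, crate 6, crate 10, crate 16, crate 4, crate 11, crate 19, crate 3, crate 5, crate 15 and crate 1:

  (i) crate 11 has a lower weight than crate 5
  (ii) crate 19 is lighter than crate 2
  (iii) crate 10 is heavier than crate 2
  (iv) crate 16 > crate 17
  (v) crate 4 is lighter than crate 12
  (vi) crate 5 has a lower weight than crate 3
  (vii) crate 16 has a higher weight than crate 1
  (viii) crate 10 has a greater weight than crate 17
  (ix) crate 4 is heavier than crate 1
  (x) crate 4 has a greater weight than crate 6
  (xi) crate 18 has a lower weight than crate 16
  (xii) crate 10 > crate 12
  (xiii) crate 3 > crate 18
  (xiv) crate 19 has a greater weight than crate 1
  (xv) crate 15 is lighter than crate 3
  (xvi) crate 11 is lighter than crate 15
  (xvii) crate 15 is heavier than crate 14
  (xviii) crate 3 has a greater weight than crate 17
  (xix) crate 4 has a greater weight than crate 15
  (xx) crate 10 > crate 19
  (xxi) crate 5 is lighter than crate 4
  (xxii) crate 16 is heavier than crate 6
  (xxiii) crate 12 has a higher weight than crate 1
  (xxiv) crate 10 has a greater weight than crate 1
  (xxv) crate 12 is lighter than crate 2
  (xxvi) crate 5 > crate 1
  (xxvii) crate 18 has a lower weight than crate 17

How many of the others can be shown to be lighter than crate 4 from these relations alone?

Directly below crate 4: crate 1, crate 6, crate 5, crate 15.
One step further: crate 11, crate 14 (6 so far).
Nothing else is reachable below crate 4; 6 in all.

6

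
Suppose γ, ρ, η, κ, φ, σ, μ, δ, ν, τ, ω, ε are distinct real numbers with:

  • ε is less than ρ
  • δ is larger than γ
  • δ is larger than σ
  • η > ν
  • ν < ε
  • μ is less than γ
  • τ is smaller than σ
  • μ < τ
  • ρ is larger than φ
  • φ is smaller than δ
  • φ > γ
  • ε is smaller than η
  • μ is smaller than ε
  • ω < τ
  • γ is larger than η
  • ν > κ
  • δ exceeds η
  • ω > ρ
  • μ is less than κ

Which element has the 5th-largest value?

Piecing the relations together gives one ordering: μ < κ < ν < ε < η < γ < φ < ρ < ω < τ < σ < δ.
The 5th largest is ρ.

ρ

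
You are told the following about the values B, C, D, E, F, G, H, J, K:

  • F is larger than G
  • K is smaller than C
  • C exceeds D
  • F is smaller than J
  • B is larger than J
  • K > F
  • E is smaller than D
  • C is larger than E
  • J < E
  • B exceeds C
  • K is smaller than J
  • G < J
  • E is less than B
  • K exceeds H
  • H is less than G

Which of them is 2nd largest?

C

Chaining the given pairs: H < G < F < K < J < E < D < C < B.
The 2nd largest is C.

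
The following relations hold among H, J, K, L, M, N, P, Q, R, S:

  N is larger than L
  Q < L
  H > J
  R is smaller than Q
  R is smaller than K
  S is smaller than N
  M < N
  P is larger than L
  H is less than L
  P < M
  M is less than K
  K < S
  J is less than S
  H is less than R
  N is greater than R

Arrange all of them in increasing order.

Each adjacent pair is fixed by a given relation: J < H; H < R; R < Q; Q < L; L < P; P < M; M < K; K < S; S < N. Chaining them end to end gives the full order.

J < H < R < Q < L < P < M < K < S < N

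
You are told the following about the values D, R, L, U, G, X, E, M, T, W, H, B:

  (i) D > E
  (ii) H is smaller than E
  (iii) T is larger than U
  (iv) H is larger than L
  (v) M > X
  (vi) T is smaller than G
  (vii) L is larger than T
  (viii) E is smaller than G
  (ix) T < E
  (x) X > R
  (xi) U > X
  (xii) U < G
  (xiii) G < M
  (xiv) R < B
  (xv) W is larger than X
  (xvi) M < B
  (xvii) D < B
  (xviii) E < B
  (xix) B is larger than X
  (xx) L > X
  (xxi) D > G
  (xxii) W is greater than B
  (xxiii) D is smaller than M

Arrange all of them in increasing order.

R < X < U < T < L < H < E < G < D < M < B < W

Nothing is placed below R, so it is least; from there R < X; X < U; U < T; T < L; L < H; H < E; E < G; G < D; D < M; M < B; B < W, each given directly.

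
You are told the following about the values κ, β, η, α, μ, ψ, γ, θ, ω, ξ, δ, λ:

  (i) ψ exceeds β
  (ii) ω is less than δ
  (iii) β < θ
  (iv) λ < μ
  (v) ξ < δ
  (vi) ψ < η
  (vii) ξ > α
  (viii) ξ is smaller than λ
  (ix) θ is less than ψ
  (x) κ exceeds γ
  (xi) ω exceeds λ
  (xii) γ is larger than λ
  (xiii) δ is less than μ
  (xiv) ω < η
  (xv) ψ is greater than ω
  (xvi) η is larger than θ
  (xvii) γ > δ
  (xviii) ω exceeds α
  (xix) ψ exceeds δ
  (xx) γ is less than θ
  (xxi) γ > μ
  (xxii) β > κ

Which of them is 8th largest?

Chaining the given pairs: α < ξ < λ < ω < δ < μ < γ < κ < β < θ < ψ < η.
Counting 8 from the largest end gives δ.

δ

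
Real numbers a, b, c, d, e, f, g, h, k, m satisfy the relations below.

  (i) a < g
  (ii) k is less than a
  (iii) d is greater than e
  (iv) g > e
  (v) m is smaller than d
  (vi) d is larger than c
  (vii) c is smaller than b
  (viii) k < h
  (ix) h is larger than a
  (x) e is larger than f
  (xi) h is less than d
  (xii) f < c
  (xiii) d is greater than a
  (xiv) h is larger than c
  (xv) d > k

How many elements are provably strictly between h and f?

1

The relations place f below h. An element lies strictly between them when it is forced above f and also forced below h.
Above f: {e, c, g, b, d}. Below h: {k, c, a}.
Intersection: {c} — 1.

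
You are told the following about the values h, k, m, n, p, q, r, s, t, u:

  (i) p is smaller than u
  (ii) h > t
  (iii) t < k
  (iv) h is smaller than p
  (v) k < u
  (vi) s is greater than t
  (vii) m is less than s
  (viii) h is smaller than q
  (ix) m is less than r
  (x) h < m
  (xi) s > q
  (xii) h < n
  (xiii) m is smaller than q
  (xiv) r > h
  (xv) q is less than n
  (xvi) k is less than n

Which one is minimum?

Chaining upward from t: directly above it, k, h, s; then m, p, q, n, r, u.
That covers every other element, and nothing is given below t, so t is the minimum.

t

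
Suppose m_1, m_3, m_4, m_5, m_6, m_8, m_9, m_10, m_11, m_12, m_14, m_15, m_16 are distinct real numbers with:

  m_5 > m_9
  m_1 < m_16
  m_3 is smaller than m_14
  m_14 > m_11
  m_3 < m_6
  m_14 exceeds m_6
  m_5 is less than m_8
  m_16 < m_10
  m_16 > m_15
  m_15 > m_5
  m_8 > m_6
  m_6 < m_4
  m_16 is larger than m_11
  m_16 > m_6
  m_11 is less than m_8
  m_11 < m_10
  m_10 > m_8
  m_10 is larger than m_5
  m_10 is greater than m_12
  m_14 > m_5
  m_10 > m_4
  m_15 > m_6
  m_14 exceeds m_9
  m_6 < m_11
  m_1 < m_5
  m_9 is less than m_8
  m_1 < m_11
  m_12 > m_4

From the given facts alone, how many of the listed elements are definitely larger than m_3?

From m_3 the given relations immediately reach m_6, m_14.
From those, m_4, m_11, m_15, m_16, m_8 — 7 in total.
From those, m_12, m_10 — 9 in total.
Nothing else is reachable above m_3; 9 in all.

9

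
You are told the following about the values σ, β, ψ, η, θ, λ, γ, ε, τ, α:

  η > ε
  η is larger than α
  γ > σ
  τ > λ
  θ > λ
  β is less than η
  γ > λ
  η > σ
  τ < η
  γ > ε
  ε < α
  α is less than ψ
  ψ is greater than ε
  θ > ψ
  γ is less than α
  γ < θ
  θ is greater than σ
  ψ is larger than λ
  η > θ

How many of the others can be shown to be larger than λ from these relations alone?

6

Directly above λ: τ, γ, ψ, θ.
One step further: α, η (6 so far).
Nothing else is reachable above λ; 6 in all.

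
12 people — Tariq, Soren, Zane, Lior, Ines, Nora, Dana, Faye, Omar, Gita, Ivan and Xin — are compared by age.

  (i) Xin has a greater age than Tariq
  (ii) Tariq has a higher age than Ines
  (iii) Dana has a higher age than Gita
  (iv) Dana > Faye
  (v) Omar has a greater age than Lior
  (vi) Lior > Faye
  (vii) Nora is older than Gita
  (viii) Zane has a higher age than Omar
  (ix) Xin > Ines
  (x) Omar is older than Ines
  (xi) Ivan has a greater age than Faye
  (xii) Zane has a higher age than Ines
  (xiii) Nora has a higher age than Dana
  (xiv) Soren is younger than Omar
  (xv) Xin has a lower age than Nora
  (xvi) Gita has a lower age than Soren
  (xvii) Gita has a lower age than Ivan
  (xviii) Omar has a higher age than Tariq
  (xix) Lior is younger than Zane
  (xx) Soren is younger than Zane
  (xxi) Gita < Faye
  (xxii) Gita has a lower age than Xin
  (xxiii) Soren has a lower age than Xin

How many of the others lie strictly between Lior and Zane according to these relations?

Chaining upward from Lior reaches: Omar.
Chaining downward from Zane reaches: Ines, Gita, Faye, Soren, Tariq, Omar.
Strictly between Lior and Zane are those in both lists: Omar — 1 element.

1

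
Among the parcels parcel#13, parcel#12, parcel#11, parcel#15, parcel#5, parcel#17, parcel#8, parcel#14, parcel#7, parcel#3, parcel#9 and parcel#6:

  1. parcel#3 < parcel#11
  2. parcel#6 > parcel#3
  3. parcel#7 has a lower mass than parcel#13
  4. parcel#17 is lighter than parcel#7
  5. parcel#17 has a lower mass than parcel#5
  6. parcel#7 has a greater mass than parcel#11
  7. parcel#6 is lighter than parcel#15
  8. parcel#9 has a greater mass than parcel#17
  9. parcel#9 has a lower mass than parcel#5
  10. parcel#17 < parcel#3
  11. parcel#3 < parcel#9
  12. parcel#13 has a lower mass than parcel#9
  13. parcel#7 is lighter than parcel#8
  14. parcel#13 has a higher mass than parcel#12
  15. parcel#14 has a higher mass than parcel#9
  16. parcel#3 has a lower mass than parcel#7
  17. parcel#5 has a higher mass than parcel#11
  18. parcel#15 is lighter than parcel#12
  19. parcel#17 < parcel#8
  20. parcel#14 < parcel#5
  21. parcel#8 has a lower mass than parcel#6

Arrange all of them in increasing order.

parcel#17 < parcel#3 < parcel#11 < parcel#7 < parcel#8 < parcel#6 < parcel#15 < parcel#12 < parcel#13 < parcel#9 < parcel#14 < parcel#5

Each adjacent pair is fixed by a given relation: parcel#17 < parcel#3; parcel#3 < parcel#11; parcel#11 < parcel#7; parcel#7 < parcel#8; parcel#8 < parcel#6; parcel#6 < parcel#15; parcel#15 < parcel#12; parcel#12 < parcel#13; parcel#13 < parcel#9; parcel#9 < parcel#14; parcel#14 < parcel#5. Chaining them end to end gives the full order.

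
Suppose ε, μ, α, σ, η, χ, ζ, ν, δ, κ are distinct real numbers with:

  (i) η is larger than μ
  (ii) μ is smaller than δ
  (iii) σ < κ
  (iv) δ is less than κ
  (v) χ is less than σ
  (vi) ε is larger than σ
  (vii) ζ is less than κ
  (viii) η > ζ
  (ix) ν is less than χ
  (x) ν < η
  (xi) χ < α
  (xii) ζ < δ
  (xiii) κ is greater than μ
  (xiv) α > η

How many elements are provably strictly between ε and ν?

The relations place ν below ε. An element lies strictly between them when it is forced above ν and also forced below ε.
Above ν: {χ, σ, η, κ, α}. Below ε: {χ, σ}.
Intersection: {χ, σ} — 2.

2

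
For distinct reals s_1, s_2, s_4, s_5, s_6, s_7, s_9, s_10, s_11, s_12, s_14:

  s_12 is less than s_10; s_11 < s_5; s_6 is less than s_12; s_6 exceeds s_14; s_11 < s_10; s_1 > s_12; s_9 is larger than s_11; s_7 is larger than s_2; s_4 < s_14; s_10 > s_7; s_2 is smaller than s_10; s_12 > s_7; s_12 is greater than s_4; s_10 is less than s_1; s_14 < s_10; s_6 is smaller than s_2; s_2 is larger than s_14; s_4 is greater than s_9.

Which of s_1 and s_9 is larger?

Following the relations from s_9: s_9 < s_4 < s_14 < s_6 < s_2 < s_7 < s_10 < s_1.
So s_9 < s_1; s_1 is the larger of the two.

s_1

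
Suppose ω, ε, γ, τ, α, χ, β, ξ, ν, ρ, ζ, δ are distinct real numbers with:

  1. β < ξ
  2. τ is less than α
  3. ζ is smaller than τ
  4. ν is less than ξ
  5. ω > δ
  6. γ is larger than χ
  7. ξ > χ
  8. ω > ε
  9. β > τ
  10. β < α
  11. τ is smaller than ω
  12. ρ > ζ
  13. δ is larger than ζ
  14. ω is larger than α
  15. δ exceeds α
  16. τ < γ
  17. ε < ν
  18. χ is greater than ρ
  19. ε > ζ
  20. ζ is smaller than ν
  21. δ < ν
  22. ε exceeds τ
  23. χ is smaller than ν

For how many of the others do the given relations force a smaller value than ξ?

9

The elements the relations force below ξ are ζ, τ, β, ρ, χ, α, δ, ε, ν — no chain reaches any other.
That is 9.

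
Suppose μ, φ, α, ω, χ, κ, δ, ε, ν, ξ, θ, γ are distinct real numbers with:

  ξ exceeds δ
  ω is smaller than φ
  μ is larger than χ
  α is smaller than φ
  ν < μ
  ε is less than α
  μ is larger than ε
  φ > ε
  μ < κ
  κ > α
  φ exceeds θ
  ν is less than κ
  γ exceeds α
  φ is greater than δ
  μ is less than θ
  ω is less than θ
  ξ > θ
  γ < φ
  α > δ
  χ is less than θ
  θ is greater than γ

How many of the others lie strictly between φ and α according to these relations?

Chaining upward from α reaches: γ, θ, ξ, κ.
Chaining downward from φ reaches: ε, ω, δ, γ, χ, ν, μ, θ.
Strictly between α and φ are those in both lists: γ, θ — 2 elements.

2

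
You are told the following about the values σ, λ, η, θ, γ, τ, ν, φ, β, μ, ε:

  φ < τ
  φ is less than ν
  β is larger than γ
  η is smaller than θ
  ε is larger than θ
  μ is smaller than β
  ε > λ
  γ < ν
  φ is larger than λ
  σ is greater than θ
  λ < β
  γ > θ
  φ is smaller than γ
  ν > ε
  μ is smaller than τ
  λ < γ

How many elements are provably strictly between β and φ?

1

Chaining upward from φ reaches: γ, ν, τ.
Chaining downward from β reaches: η, θ, λ, μ, γ.
Strictly between φ and β are those in both lists: γ — 1 element.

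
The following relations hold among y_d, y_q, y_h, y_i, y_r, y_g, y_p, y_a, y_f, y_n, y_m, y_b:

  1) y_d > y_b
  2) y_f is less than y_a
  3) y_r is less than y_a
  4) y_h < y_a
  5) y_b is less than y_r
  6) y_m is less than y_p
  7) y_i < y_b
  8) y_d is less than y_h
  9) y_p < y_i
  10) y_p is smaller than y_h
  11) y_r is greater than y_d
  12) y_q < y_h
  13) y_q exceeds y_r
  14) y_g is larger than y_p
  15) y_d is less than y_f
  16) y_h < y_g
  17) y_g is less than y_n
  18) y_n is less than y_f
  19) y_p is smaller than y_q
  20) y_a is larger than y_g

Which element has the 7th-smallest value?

Chaining the given pairs: y_m < y_p < y_i < y_b < y_d < y_r < y_q < y_h < y_g < y_n < y_f < y_a.
Counting 7 from the smallest end gives y_q.

y_q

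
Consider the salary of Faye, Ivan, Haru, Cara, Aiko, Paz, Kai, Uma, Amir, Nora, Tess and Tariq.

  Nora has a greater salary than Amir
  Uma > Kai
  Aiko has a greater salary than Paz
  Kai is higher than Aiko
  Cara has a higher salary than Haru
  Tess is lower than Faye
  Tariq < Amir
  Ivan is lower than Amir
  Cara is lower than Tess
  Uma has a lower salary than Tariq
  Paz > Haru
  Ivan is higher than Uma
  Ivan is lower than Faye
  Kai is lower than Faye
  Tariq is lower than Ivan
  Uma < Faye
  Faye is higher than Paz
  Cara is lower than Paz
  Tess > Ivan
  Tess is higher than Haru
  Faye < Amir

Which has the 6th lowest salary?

Uma

The consecutive relations fix a unique order: Haru < Cara < Paz < Aiko < Kai < Uma < Tariq < Ivan < Tess < Faye < Amir < Nora.
The 6th smallest is Uma.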